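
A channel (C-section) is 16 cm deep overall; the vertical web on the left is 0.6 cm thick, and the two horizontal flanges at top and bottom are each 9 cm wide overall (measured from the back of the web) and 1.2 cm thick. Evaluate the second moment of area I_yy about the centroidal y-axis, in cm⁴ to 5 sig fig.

Split into non-overlapping primitives; take the origin at the lower-left of the bounding box.
Web: 0.6 × 16, A = 9.6 cm², x = 0.3 cm, Ī = 0.288 cm⁴.
Top flange (beyond web): 8.4 × 1.2, A = 10.08 cm², x = 4.8 cm, Ī = 59.2704 cm⁴.
Bottom flange (beyond web): 8.4 × 1.2, A = 10.08 cm², x = 4.8 cm, Ī = 59.2704 cm⁴.
Centroid: x̄ = ΣA·x / ΣA = 3.348387 cm.
Transfer each piece to the centroidal y-axis using Ī + A·d² with d = x − 3.348387:
  web: d = -3.048387 cm → contributes +89.49757 cm⁴
  top flange (beyond web): d = 1.451613 cm → contributes +80.51077 cm⁴
  bottom flange (beyond web): d = 1.451613 cm → contributes +80.51077 cm⁴
Total I = 250.5191 cm⁴.

I_yy ≈ 250.52 cm⁴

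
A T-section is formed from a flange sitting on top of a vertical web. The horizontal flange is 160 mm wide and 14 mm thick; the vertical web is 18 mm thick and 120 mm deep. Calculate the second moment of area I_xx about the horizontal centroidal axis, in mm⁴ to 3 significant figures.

I_xx ≈ 7.56 × 10⁶ mm⁴

Treat the section as a set of non-overlapping primitives; coordinates are from the bounding-box lower-left.
Flange: 160 × 14, A = 2 240 mm², y = 127 mm, Ī = 36 587 mm⁴.
Web: 18 × 120, A = 2 160 mm², y = 60 mm, Ī = 2 592 000 mm⁴.
Centroid: ȳ = ΣA·y / ΣA = 94.109 mm.
Transfer each piece to the horizontal centroidal axis using Ī + A·d² with d = y − 94.109:
  flange: d = 32.891 mm → contributes +2 459 845 mm⁴
  web: d = -34.109 mm → contributes +5 105 009 mm⁴
Total I = 7 564 854 mm⁴.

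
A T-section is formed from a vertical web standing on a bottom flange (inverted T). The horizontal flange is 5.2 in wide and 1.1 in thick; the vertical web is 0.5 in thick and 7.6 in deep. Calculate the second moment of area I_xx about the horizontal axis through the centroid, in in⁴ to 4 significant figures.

I_xx ≈ 62.07 in⁴

Split into non-overlapping primitives; take the origin at the lower-left of the bounding box.
Flange: 5.2 × 1.1, A = 5.72 in², y = 0.55 in, Ī = 0.576767 in⁴.
Web: 0.5 × 7.6, A = 3.8 in², y = 4.9 in, Ī = 18.2907 in⁴.
Centroid: ȳ = ΣA·y / ΣA = 2.28634 in.
Transfer each piece to the horizontal axis through the centroid using Ī + A·d² with d = y − 2.28634:
  flange: d = -1.73634 in → contributes +17.822 in⁴
  web: d = 2.61366 in → contributes +44.2492 in⁴
Total I = 62.0712 in⁴.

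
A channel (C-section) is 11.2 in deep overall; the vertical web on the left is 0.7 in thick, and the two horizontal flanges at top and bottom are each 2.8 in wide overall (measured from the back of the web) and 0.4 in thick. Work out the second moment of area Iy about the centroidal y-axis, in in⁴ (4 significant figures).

Iy ≈ 3.649 in⁴

Break the section into simple shapes (no overlaps), measuring from the bottom-left corner of the bounding box.
Web: 0.7 × 11.2, A = 7.84 in², x = 0.35 in, Ī = 0.320133 in⁴.
Top flange (beyond web): 2.1 × 0.4, A = 0.84 in², x = 1.75 in, Ī = 0.3087 in⁴.
Bottom flange (beyond web): 2.1 × 0.4, A = 0.84 in², x = 1.75 in, Ī = 0.3087 in⁴.
Centroid: x̄ = ΣA·x / ΣA = 0.597059 in.
Transfer each piece to the centroidal y-axis using Ī + A·d² with d = x − 0.597059:
  web: d = -0.247059 in → contributes +0.798672 in⁴
  top flange (beyond web): d = 1.15294 in → contributes +1.42529 in⁴
  bottom flange (beyond web): d = 1.15294 in → contributes +1.42529 in⁴
Total I = 3.64925 in⁴.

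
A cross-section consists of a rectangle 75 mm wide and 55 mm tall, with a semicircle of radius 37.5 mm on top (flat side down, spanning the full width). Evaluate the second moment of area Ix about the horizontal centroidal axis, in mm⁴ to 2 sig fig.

Ix ≈ 4.0 × 10⁶ mm⁴

Break the section into simple shapes (no overlaps), measuring from the bottom-left corner of the bounding box.
Rectangular body: 75 × 55, A = 4 125 mm², y = 27.5 mm, Ī = 1 039 844 mm⁴.
Semicircular cap: semicircle r = 37.5, A = 2 209 mm², y = 70.92 mm, Ī = 217 049 mm⁴.
Centroid: ȳ = ΣA·y / ΣA = 42.64 mm.
Transfer each piece to the horizontal centroidal axis using Ī + A·d² with d = y − 42.64:
  rectangular body: d = -15.14 mm → contributes +1 985 496 mm⁴
  semicircular cap: d = 28.27 mm → contributes +1 982 977 mm⁴
Total I = 3 968 473 mm⁴.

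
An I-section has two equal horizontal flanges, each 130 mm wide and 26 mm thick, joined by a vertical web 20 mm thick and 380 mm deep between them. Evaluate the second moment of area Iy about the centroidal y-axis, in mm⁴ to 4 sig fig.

Iy ≈ 9.774 × 10⁶ mm⁴

Treat the section as a set of non-overlapping primitives; coordinates are from the bounding-box lower-left.
Bottom flange: 130 × 26, A = 3 380 mm², x = 65 mm, Ī = 4 760 167 mm⁴.
Web: 20 × 380, A = 7 600 mm², x = 65 mm, Ī = 253 333 mm⁴.
Top flange: 130 × 26, A = 3 380 mm², x = 65 mm, Ī = 4 760 167 mm⁴.
By symmetry the centroid is at mid-width, x̄ = 65 mm.
All pieces are centred on the centroidal y-axis, so I = ΣĪ = 9 773 667 mm⁴.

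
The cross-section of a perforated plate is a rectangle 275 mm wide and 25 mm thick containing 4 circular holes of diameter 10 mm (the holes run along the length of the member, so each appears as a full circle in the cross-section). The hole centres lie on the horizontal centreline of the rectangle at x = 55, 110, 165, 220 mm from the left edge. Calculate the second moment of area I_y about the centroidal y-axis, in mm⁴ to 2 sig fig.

Treat the section as a set of non-overlapping primitives; coordinates are from the bounding-box lower-left.
Plate: 275 × 25, A = 6 875 mm², x = 137.5 mm, Ī = 43 326 823 mm⁴.
Hole 1 (subtracted): ⌀10, A = 78.54 mm², x = 55 mm, Ī = 490.9 mm⁴.
Hole 2 (subtracted): ⌀10, A = 78.54 mm², x = 110 mm, Ī = 490.9 mm⁴.
Hole 3 (subtracted): ⌀10, A = 78.54 mm², x = 165 mm, Ī = 490.9 mm⁴.
Hole 4 (subtracted): ⌀10, A = 78.54 mm², x = 220 mm, Ī = 490.9 mm⁴.
By symmetry the centroid is at mid-width, x̄ = 137.5 mm.
Transfer each piece to the centroidal y-axis using Ī + A·d² with d = x − 137.5:
  plate: d = 0 mm → contributes +43 326 823 mm⁴
  hole 1: d = -82.5 mm → contributes −535 052 mm⁴
  hole 2: d = -27.5 mm → contributes −59 887 mm⁴
  hole 3: d = 27.5 mm → contributes −59 887 mm⁴
  hole 4: d = 82.5 mm → contributes −535 052 mm⁴
Total I = 42 136 945 mm⁴.

I_y ≈ 4.2 × 10⁷ mm⁴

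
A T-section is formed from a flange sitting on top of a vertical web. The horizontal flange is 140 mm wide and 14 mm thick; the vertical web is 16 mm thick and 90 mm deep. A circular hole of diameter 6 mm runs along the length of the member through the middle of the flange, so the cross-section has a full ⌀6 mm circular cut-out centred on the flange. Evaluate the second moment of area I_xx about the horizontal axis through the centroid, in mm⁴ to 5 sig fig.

I_xx ≈ 3.2348 × 10⁶ mm⁴

Break the section into simple shapes (no overlaps), measuring from the bottom-left corner of the bounding box.
Flange: 140 × 14, A = 1 960 mm², y = 97 mm, Ī = 32013.33 mm⁴.
Web: 16 × 90, A = 1 440 mm², y = 45 mm, Ī = 972 000 mm⁴.
Hole (subtracted): ⌀6, A = 28.27433 mm², y = 97 mm, Ī = 63.61725 mm⁴.
Centroid: ȳ = ΣA·y / ΣA = 74.79179 mm.
Transfer each piece to the horizontal axis through the centroid using Ī + A·d² with d = y − 74.79179:
  flange: d = 22.20821 mm → contributes +998694.5 mm⁴
  web: d = -29.79179 mm → contributes +2 250 073 mm⁴
  hole: d = 22.20821 mm → contributes −14008.65 mm⁴
Total I = 3 234 759 mm⁴.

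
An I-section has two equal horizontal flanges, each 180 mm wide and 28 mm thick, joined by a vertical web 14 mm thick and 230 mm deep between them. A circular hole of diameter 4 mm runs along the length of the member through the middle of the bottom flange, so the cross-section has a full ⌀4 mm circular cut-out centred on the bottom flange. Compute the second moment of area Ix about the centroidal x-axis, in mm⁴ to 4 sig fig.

Ix ≈ 1.824 × 10⁸ mm⁴

Treat the section as a set of non-overlapping primitives; coordinates are from the bounding-box lower-left.
Bottom flange: 180 × 28, A = 5 040 mm², y = 14 mm, Ī = 329 280 mm⁴.
Web: 14 × 230, A = 3 220 mm², y = 143 mm, Ī = 14 194 833 mm⁴.
Top flange: 180 × 28, A = 5 040 mm², y = 272 mm, Ī = 329 280 mm⁴.
Hole (subtracted): ⌀4, A = 12.5664 mm², y = 14 mm, Ī = 12.5664 mm⁴.
Centroid: ȳ = ΣA·y / ΣA = 143.122 mm.
Transfer each piece to the centroidal x-axis using Ī + A·d² with d = y − 143.122:
  bottom flange: d = -129.122 mm → contributes +84 358 634 mm⁴
  web: d = -0.122 mm → contributes +14 194 881 mm⁴
  top flange: d = 128.878 mm → contributes +84 041 356 mm⁴
  hole: d = -129.122 mm → contributes −209 525 mm⁴
Total I = 182 385 346 mm⁴.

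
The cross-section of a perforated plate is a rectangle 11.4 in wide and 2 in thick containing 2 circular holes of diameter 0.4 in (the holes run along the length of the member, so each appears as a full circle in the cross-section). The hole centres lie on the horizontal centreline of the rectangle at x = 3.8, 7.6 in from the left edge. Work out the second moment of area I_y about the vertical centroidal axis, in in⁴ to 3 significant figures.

Treat the section as a set of non-overlapping primitives; coordinates are from the bounding-box lower-left.
Plate: 11.4 × 2, A = 22.8 in², x = 5.7 in, Ī = 246.92 in⁴.
Hole 1 (subtracted): ⌀0.4, A = 0.12566 in², x = 3.8 in, Ī = 0.0012566 in⁴.
Hole 2 (subtracted): ⌀0.4, A = 0.12566 in², x = 7.6 in, Ī = 0.0012566 in⁴.
By symmetry the centroid is at mid-width, x̄ = 5.7 in.
Transfer each piece to the vertical centroidal axis using Ī + A·d² with d = x − 5.7:
  plate: d = 0 in → contributes +246.92 in⁴
  hole 1: d = -1.9 in → contributes −0.4549 in⁴
  hole 2: d = 1.9 in → contributes −0.4549 in⁴
Total I = 246.01 in⁴.

I_y ≈ 246 in⁴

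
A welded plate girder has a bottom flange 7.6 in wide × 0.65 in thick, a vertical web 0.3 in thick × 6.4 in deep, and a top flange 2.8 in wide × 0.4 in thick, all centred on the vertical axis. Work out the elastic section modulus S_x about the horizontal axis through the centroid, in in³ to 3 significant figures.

S_x ≈ 10.9 in³

Treat the section as a set of non-overlapping primitives; coordinates are from the bounding-box lower-left.
Bottom plate: 7.6 × 0.65, A = 4.94 in², y = 0.325 in, Ī = 0.17393 in⁴.
Web plate: 0.3 × 6.4, A = 1.92 in², y = 3.85 in, Ī = 6.5536 in⁴.
Top plate: 2.8 × 0.4, A = 1.12 in², y = 7.25 in, Ī = 0.014933 in⁴.
Centroid: ȳ = ΣA·y / ΣA = 2.1451 in.
Transfer each piece to the horizontal axis through the centroid using Ī + A·d² with d = y − 2.1451:
  bottom plate: d = -1.8201 in → contributes +16.538 in⁴
  web plate: d = 1.7049 in → contributes +12.135 in⁴
  top plate: d = 5.1049 in → contributes +29.203 in⁴
Total I = 57.876 in⁴.
Extreme fibre distance c = 5.3049 in; S = I/c = 10.91 in³.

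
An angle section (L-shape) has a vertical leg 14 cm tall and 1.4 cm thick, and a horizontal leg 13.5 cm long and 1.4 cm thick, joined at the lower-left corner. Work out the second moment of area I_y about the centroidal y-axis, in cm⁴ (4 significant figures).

I_y ≈ 623.9 cm⁴

Split into non-overlapping primitives; take the origin at the lower-left of the bounding box.
Vertical leg: 1.4 × 14, A = 19.6 cm², x = 0.7 cm, Ī = 3.20133 cm⁴.
Horizontal leg (remainder): 12.1 × 1.4, A = 16.94 cm², x = 7.45 cm, Ī = 206.682 cm⁴.
Centroid: x̄ = ΣA·x / ΣA = 3.82931 cm.
Transfer each piece to the centroidal y-axis using Ī + A·d² with d = x − 3.82931:
  vertical leg: d = -3.12931 cm → contributes +195.136 cm⁴
  horizontal leg (remainder): d = 3.62069 cm → contributes +428.755 cm⁴
Total I = 623.891 cm⁴.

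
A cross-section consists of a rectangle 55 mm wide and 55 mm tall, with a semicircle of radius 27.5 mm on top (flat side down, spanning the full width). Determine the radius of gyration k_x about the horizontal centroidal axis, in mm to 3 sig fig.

Split into non-overlapping primitives; take the origin at the lower-left of the bounding box.
Rectangular body: 55 × 55, A = 3 025 mm², y = 27.5 mm, Ī = 762 552 mm⁴.
Semicircular cap: semicircle r = 27.5, A = 1187.9 mm², y = 66.671 mm, Ī = 62 772 mm⁴.
Centroid: ȳ = ΣA·y / ΣA = 38.545 mm.
Transfer each piece to the horizontal centroidal axis using Ī + A·d² with d = y − 38.545:
  rectangular body: d = -11.045 mm → contributes +1 131 587 mm⁴
  semicircular cap: d = 28.126 mm → contributes +1 002 512 mm⁴
Total I = 2 134 100 mm⁴.
Radius of gyration: k = √(I/A) = √(2 134 100 / 4212.9) = 22.507 mm.

k_x ≈ 22.5 mm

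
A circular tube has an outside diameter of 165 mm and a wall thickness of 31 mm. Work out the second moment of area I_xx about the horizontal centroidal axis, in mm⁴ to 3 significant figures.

Split into non-overlapping primitives; take the origin at the lower-left of the bounding box.
Outer circle: ⌀165, A = 21 382 mm², y = 82.5 mm, Ī = 36 383 601 mm⁴.
Bore (subtracted): ⌀103, A = 8332.3 mm², y = 82.5 mm, Ī = 5 524 828 mm⁴.
By symmetry the centroid is at mid-height, ȳ = 82.5 mm.
All pieces are centred on the horizontal centroidal axis, so I = ΣĪ (holes subtracted) = 30 858 772 mm⁴.

I_xx ≈ 3.09 × 10⁷ mm⁴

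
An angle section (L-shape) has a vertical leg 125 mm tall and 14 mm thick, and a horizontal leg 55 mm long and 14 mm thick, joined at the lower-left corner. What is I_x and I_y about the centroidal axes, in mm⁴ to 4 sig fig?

Split into non-overlapping primitives; take the origin at the lower-left of the bounding box.
Vertical leg: 14 × 125, A = 1 750 mm², y = 62.5 mm, Ī = 2 278 646 mm⁴.
Horizontal leg (remainder): 41 × 14, A = 574 mm², y = 7 mm, Ī = 9375.33 mm⁴.
Centroid: ȳ = ΣA·y / ΣA = 48.7922 mm.
Transfer each piece to the centroidal x-axis using Ī + A·d² with d = y − 48.7922:
  vertical leg: d = 13.7078 mm → contributes +2 607 479 mm⁴
  horizontal leg (remainder): d = -41.7922 mm → contributes +1 011 915 mm⁴
Total I = 3 619 394 mm⁴.
For the y-axis: x̄ = 13.7922 mm.
Repeating about the centroidal y-axis gives I_y = 435 864 mm⁴.

I_x ≈ 3.619 × 10⁶ mm⁴, I_y ≈ 4.359 × 10⁵ mm⁴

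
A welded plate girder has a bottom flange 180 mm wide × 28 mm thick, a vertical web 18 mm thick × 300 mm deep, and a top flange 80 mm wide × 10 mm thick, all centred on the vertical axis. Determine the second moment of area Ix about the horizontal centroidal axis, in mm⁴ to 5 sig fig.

Ix ≈ 1.5170 × 10⁸ mm⁴

Decompose the section into non-overlapping parts with the origin at the bottom-left of its bounding rectangle.
Bottom plate: 180 × 28, A = 5 040 mm², y = 14 mm, Ī = 329 280 mm⁴.
Web plate: 18 × 300, A = 5 400 mm², y = 178 mm, Ī = 40 500 000 mm⁴.
Top plate: 80 × 10, A = 800 mm², y = 333 mm, Ī = 6666.667 mm⁴.
Centroid: ȳ = ΣA·y / ΣA = 115.4947 mm.
Transfer each piece to the horizontal centroidal axis using Ī + A·d² with d = y − 115.4947:
  bottom plate: d = -101.4947 mm → contributes +52 247 159 mm⁴
  web plate: d = 62.50534 mm → contributes +61 597 353 mm⁴
  top plate: d = 217.5053 mm → contributes +37 853 524 mm⁴
Total I = 151 698 036 mm⁴.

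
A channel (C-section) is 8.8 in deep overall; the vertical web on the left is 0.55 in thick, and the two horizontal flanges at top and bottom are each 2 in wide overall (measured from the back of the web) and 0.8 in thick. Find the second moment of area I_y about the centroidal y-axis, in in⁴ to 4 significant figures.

Decompose the section into non-overlapping parts with the origin at the bottom-left of its bounding rectangle.
Web: 0.55 × 8.8, A = 4.84 in², x = 0.275 in, Ī = 0.122008 in⁴.
Top flange (beyond web): 1.45 × 0.8, A = 1.16 in², x = 1.275 in, Ī = 0.203242 in⁴.
Bottom flange (beyond web): 1.45 × 0.8, A = 1.16 in², x = 1.275 in, Ī = 0.203242 in⁴.
Centroid: x̄ = ΣA·x / ΣA = 0.599022 in.
Transfer each piece to the centroidal y-axis using Ī + A·d² with d = x − 0.599022:
  web: d = -0.324022 in → contributes +0.630162 in⁴
  top flange (beyond web): d = 0.675978 in → contributes +0.733299 in⁴
  bottom flange (beyond web): d = 0.675978 in → contributes +0.733299 in⁴
Total I = 2.09676 in⁴.

I_y ≈ 2.097 in⁴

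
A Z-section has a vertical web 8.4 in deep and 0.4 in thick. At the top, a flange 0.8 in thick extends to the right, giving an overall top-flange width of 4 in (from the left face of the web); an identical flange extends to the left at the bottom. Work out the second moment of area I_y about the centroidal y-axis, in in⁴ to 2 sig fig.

I_y ≈ 29 in⁴

Treat the section as a set of non-overlapping primitives; coordinates are from the bounding-box lower-left.
Web: 0.4 × 8.4, A = 3.36 in², x = 3.8 in, Ī = 0.0448 in⁴.
Top flange (beyond web): 3.6 × 0.8, A = 2.88 in², x = 5.8 in, Ī = 3.11 in⁴.
Bottom flange (beyond web): 3.6 × 0.8, A = 2.88 in², x = 1.8 in, Ī = 3.11 in⁴.
Centroid: x̄ = ΣA·x / ΣA = 3.8 in.
Transfer each piece to the centroidal y-axis using Ī + A·d² with d = x − 3.8:
  web: d = 0 in → contributes +0.0448 in⁴
  top flange (beyond web): d = 2 in → contributes +14.63 in⁴
  bottom flange (beyond web): d = -2 in → contributes +14.63 in⁴
Total I = 29.31 in⁴.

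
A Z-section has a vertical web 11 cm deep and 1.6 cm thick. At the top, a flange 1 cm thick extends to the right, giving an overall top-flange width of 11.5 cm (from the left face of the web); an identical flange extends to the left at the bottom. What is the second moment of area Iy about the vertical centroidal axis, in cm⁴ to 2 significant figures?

Iy ≈ 820 cm⁴

Decompose the section into non-overlapping parts with the origin at the bottom-left of its bounding rectangle.
Web: 1.6 × 11, A = 17.6 cm², x = 10.7 cm, Ī = 3.755 cm⁴.
Top flange (beyond web): 9.9 × 1, A = 9.9 cm², x = 16.45 cm, Ī = 80.86 cm⁴.
Bottom flange (beyond web): 9.9 × 1, A = 9.9 cm², x = 4.95 cm, Ī = 80.86 cm⁴.
Centroid: x̄ = ΣA·x / ΣA = 10.7 cm.
Transfer each piece to the vertical centroidal axis using Ī + A·d² with d = x − 10.7:
  web: d = 0 cm → contributes +3.755 cm⁴
  top flange (beyond web): d = 5.75 cm → contributes +408.2 cm⁴
  bottom flange (beyond web): d = -5.75 cm → contributes +408.2 cm⁴
Total I = 820.1 cm⁴.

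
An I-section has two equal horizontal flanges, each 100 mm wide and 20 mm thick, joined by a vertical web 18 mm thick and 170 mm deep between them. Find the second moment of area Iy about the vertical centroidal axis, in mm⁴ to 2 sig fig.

Break the section into simple shapes (no overlaps), measuring from the bottom-left corner of the bounding box.
Bottom flange: 100 × 20, A = 2 000 mm², x = 50 mm, Ī = 1 666 667 mm⁴.
Web: 18 × 170, A = 3 060 mm², x = 50 mm, Ī = 82 620 mm⁴.
Top flange: 100 × 20, A = 2 000 mm², x = 50 mm, Ī = 1 666 667 mm⁴.
By symmetry the centroid is at mid-width, x̄ = 50 mm.
All pieces are centred on the vertical centroidal axis, so I = ΣĪ = 3 415 953 mm⁴.

Iy ≈ 3.4 × 10⁶ mm⁴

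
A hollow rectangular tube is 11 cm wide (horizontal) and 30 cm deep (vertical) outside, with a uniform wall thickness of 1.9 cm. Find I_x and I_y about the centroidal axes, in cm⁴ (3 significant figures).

Break the section into simple shapes (no overlaps), measuring from the bottom-left corner of the bounding box.
Outer rectangle: 11 × 30, A = 330 cm², y = 15 cm, Ī = 24 750 cm⁴.
Inner void (subtracted): 7.2 × 26.2, A = 188.64 cm², y = 15 cm, Ī = 10 791 cm⁴.
By symmetry the centroid is at mid-height, ȳ = 15 cm.
All pieces are centred on the centroidal x-axis, so I = ΣĪ (holes subtracted) = 13 959 cm⁴.
Repeating about the centroidal y-axis gives I_y = 2512.6 cm⁴.

I_x ≈ 1.40 × 10⁴ cm⁴, I_y ≈ 2510 cm⁴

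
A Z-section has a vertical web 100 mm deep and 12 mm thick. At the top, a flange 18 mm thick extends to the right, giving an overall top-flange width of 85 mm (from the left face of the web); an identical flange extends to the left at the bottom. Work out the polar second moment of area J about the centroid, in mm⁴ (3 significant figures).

Treat the section as a set of non-overlapping primitives; coordinates are from the bounding-box lower-left.
Web: 12 × 100, A = 1 200 mm², y = 50 mm, Ī = 1 000 000 mm⁴.
Top flange (beyond web): 73 × 18, A = 1 314 mm², y = 91 mm, Ī = 35 478 mm⁴.
Bottom flange (beyond web): 73 × 18, A = 1 314 mm², y = 9 mm, Ī = 35 478 mm⁴.
Centroid: ȳ = ΣA·y / ΣA = 50 mm.
Transfer each piece to the centroidal x-axis using Ī + A·d² with d = y − 50:
  web: d = 0 mm → contributes +1 000 000 mm⁴
  top flange (beyond web): d = 41 mm → contributes +2 244 312 mm⁴
  bottom flange (beyond web): d = -41 mm → contributes +2 244 312 mm⁴
Total I = 5 488 624 mm⁴.
For the y-axis: x̄ = 79 mm.
Repeating about the centroidal y-axis gives I_y = 5 928 276 mm⁴.
Polar second moment: J = I_x + I_y = 11 416 900 mm⁴.

J ≈ 1.14 × 10⁷ mm⁴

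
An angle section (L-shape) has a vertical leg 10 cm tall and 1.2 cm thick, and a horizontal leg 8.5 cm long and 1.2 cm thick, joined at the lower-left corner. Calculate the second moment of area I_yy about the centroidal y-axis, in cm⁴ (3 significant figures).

Break the section into simple shapes (no overlaps), measuring from the bottom-left corner of the bounding box.
Vertical leg: 1.2 × 10, A = 12 cm², x = 0.6 cm, Ī = 1.44 cm⁴.
Horizontal leg (remainder): 7.3 × 1.2, A = 8.76 cm², x = 4.85 cm, Ī = 38.902 cm⁴.
Centroid: x̄ = ΣA·x / ΣA = 2.3934 cm.
Transfer each piece to the centroidal y-axis using Ī + A·d² with d = x − 2.3934:
  vertical leg: d = -1.7934 cm → contributes +40.033 cm⁴
  horizontal leg (remainder): d = 2.4566 cm → contributes +91.769 cm⁴
Total I = 131.8 cm⁴.

I_yy ≈ 132 cm⁴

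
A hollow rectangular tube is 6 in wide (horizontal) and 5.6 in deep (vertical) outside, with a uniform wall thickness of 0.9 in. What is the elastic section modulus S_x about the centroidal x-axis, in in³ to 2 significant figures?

S_x ≈ 25 in³

Break the section into simple shapes (no overlaps), measuring from the bottom-left corner of the bounding box.
Outer rectangle: 6 × 5.6, A = 33.6 in², y = 2.8 in, Ī = 87.81 in⁴.
Inner void (subtracted): 4.2 × 3.8, A = 15.96 in², y = 2.8 in, Ī = 19.21 in⁴.
By symmetry the centroid is at mid-height, ȳ = 2.8 in.
All pieces are centred on the centroidal x-axis, so I = ΣĪ (holes subtracted) = 68.6 in⁴.
Extreme fibre distance c = 2.8 in; S = I/c = 24.5 in³.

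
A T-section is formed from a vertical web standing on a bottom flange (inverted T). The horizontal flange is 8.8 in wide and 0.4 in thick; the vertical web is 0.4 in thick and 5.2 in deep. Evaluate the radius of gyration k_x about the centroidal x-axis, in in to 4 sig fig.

k_x ≈ 1.636 in

Treat the section as a set of non-overlapping primitives; coordinates are from the bounding-box lower-left.
Flange: 8.8 × 0.4, A = 3.52 in², y = 0.2 in, Ī = 0.0469333 in⁴.
Web: 0.4 × 5.2, A = 2.08 in², y = 3 in, Ī = 4.68693 in⁴.
Centroid: ȳ = ΣA·y / ΣA = 1.24 in.
Transfer each piece to the centroidal x-axis using Ī + A·d² with d = y − 1.24:
  flange: d = -1.04 in → contributes +3.85417 in⁴
  web: d = 1.76 in → contributes +11.1299 in⁴
Total I = 14.9841 in⁴.
Radius of gyration: k = √(I/A) = √(14.9841 / 5.6) = 1.63577 in.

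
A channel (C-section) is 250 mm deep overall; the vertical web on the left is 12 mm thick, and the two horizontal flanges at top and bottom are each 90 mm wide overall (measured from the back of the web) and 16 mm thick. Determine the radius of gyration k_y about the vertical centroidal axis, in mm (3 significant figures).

k_y ≈ 27.2 mm

Break the section into simple shapes (no overlaps), measuring from the bottom-left corner of the bounding box.
Web: 12 × 250, A = 3 000 mm², x = 6 mm, Ī = 36 000 mm⁴.
Top flange (beyond web): 78 × 16, A = 1 248 mm², x = 51 mm, Ī = 632 736 mm⁴.
Bottom flange (beyond web): 78 × 16, A = 1 248 mm², x = 51 mm, Ī = 632 736 mm⁴.
Centroid: x̄ = ΣA·x / ΣA = 26.437 mm.
Transfer each piece to the vertical centroidal axis using Ī + A·d² with d = x − 26.437:
  web: d = -20.437 mm → contributes +1 288 974 mm⁴
  top flange (beyond web): d = 24.563 mm → contributes +1 385 725 mm⁴
  bottom flange (beyond web): d = 24.563 mm → contributes +1 385 725 mm⁴
Total I = 4 060 424 mm⁴.
Radius of gyration: k = √(I/A) = √(4 060 424 / 5 496) = 27.181 mm.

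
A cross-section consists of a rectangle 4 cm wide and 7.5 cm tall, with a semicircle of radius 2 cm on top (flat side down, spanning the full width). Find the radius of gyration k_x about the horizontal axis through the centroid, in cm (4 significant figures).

k_x ≈ 2.637 cm

Break the section into simple shapes (no overlaps), measuring from the bottom-left corner of the bounding box.
Rectangular body: 4 × 7.5, A = 30 cm², y = 3.75 cm, Ī = 140.625 cm⁴.
Semicircular cap: semicircle r = 2, A = 6.28319 cm², y = 8.34883 cm, Ī = 1.75611 cm⁴.
Centroid: ȳ = ΣA·y / ΣA = 4.54638 cm.
Transfer each piece to the horizontal axis through the centroid using Ī + A·d² with d = y − 4.54638:
  rectangular body: d = -0.796382 cm → contributes +159.652 cm⁴
  semicircular cap: d = 3.80244 cm → contributes +92.6021 cm⁴
Total I = 252.254 cm⁴.
Radius of gyration: k = √(I/A) = √(252.254 / 36.2832) = 2.63673 cm.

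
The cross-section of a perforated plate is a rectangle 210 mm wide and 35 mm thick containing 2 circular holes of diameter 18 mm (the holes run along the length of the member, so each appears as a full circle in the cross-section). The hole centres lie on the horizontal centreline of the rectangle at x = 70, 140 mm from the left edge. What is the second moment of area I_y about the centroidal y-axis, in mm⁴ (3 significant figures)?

I_y ≈ 2.64 × 10⁷ mm⁴

Treat the section as a set of non-overlapping primitives; coordinates are from the bounding-box lower-left.
Plate: 210 × 35, A = 7 350 mm², x = 105 mm, Ī = 27 011 250 mm⁴.
Hole 1 (subtracted): ⌀18, A = 254.47 mm², x = 70 mm, Ī = 5 153 mm⁴.
Hole 2 (subtracted): ⌀18, A = 254.47 mm², x = 140 mm, Ī = 5 153 mm⁴.
By symmetry the centroid is at mid-width, x̄ = 105 mm.
Transfer each piece to the centroidal y-axis using Ī + A·d² with d = x − 105:
  plate: d = 0 mm → contributes +27 011 250 mm⁴
  hole 1: d = -35 mm → contributes −316 878 mm⁴
  hole 2: d = 35 mm → contributes −316 878 mm⁴
Total I = 26 377 495 mm⁴.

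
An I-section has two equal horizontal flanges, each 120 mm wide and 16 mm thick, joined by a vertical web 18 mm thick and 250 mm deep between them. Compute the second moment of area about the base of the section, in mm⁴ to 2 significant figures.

I_base ≈ 2.6 × 10⁸ mm⁴

Decompose the section into non-overlapping parts with the origin at the bottom-left of its bounding rectangle.
Bottom flange: 120 × 16, A = 1 920 mm², y = 8 mm, Ī = 40 960 mm⁴.
Web: 18 × 250, A = 4 500 mm², y = 141 mm, Ī = 23 437 500 mm⁴.
Top flange: 120 × 16, A = 1 920 mm², y = 274 mm, Ī = 40 960 mm⁴.
Transfer each piece to the base of the section using Ī + A·d² with d = y − 0:
  bottom flange: d = 8 mm → contributes +163 840 mm⁴
  web: d = 141 mm → contributes +112 902 000 mm⁴
  top flange: d = 274 mm → contributes +144 186 880 mm⁴
Total I = 257 252 720 mm⁴.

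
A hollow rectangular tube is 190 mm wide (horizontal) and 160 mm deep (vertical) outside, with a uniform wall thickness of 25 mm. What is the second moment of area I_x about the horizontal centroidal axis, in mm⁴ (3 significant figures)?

I_x ≈ 4.93 × 10⁷ mm⁴

Break the section into simple shapes (no overlaps), measuring from the bottom-left corner of the bounding box.
Outer rectangle: 190 × 160, A = 30 400 mm², y = 80 mm, Ī = 64 853 333 mm⁴.
Inner void (subtracted): 140 × 110, A = 15 400 mm², y = 80 mm, Ī = 15 528 333 mm⁴.
By symmetry the centroid is at mid-height, ȳ = 80 mm.
All pieces are centred on the horizontal centroidal axis, so I = ΣĪ (holes subtracted) = 49 325 000 mm⁴.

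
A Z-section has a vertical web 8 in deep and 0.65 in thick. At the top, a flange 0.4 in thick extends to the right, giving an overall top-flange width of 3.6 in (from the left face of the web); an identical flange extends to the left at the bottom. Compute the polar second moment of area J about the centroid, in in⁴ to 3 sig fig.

Split into non-overlapping primitives; take the origin at the lower-left of the bounding box.
Web: 0.65 × 8, A = 5.2 in², y = 4 in, Ī = 27.733 in⁴.
Top flange (beyond web): 2.95 × 0.4, A = 1.18 in², y = 7.8 in, Ī = 0.015733 in⁴.
Bottom flange (beyond web): 2.95 × 0.4, A = 1.18 in², y = 0.2 in, Ī = 0.015733 in⁴.
Centroid: ȳ = ΣA·y / ΣA = 4 in.
Transfer each piece to the centroidal x-axis using Ī + A·d² with d = y − 4:
  web: d = 0 in → contributes +27.733 in⁴
  top flange (beyond web): d = 3.8 in → contributes +17.055 in⁴
  bottom flange (beyond web): d = -3.8 in → contributes +17.055 in⁴
Total I = 61.843 in⁴.
For the y-axis: x̄ = 3.275 in.
Repeating about the centroidal y-axis gives I_y = 9.541 in⁴.
Polar second moment: J = I_x + I_y = 71.384 in⁴.

J ≈ 71.4 in⁴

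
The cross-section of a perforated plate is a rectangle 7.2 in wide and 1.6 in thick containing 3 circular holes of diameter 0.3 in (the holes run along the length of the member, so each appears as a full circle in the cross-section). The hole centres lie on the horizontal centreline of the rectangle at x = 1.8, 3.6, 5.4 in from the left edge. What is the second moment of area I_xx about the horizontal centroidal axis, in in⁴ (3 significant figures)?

Treat the section as a set of non-overlapping primitives; coordinates are from the bounding-box lower-left.
Plate: 7.2 × 1.6, A = 11.52 in², y = 0.8 in, Ī = 2.4576 in⁴.
Hole 1 (subtracted): ⌀0.3, A = 0.070686 in², y = 0.8 in, Ī = 0.00039761 in⁴.
Hole 2 (subtracted): ⌀0.3, A = 0.070686 in², y = 0.8 in, Ī = 0.00039761 in⁴.
Hole 3 (subtracted): ⌀0.3, A = 0.070686 in², y = 0.8 in, Ī = 0.00039761 in⁴.
By symmetry the centroid is at mid-height, ȳ = 0.8 in.
All pieces are centred on the horizontal centroidal axis, so I = ΣĪ (holes subtracted) = 2.4564 in⁴.

I_xx ≈ 2.46 in⁴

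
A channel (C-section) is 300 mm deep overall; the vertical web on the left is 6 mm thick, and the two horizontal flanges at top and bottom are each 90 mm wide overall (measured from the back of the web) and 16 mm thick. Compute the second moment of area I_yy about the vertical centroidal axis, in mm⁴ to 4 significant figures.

I_yy ≈ 3.769 × 10⁶ mm⁴

Break the section into simple shapes (no overlaps), measuring from the bottom-left corner of the bounding box.
Web: 6 × 300, A = 1 800 mm², x = 3 mm, Ī = 5 400 mm⁴.
Top flange (beyond web): 84 × 16, A = 1 344 mm², x = 48 mm, Ī = 790 272 mm⁴.
Bottom flange (beyond web): 84 × 16, A = 1 344 mm², x = 48 mm, Ī = 790 272 mm⁴.
Centroid: x̄ = ΣA·x / ΣA = 29.9519 mm.
Transfer each piece to the vertical centroidal axis using Ī + A·d² with d = x − 29.9519:
  web: d = -26.9519 mm → contributes +1 312 926 mm⁴
  top flange (beyond web): d = 18.0481 mm → contributes +1 228 060 mm⁴
  bottom flange (beyond web): d = 18.0481 mm → contributes +1 228 060 mm⁴
Total I = 3 769 046 mm⁴.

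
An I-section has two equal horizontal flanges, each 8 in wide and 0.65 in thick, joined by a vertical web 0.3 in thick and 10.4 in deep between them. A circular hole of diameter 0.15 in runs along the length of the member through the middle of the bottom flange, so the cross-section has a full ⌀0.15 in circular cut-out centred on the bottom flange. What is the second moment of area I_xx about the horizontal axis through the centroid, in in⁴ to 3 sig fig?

Split into non-overlapping primitives; take the origin at the lower-left of the bounding box.
Bottom flange: 8 × 0.65, A = 5.2 in², y = 0.325 in, Ī = 0.18308 in⁴.
Web: 0.3 × 10.4, A = 3.12 in², y = 5.85 in, Ī = 28.122 in⁴.
Top flange: 8 × 0.65, A = 5.2 in², y = 11.375 in, Ī = 0.18308 in⁴.
Hole (subtracted): ⌀0.15, A = 0.017671 in², y = 0.325 in, Ī = 0.00002485 in⁴.
Centroid: ȳ = ΣA·y / ΣA = 5.8572 in.
Transfer each piece to the horizontal axis through the centroid using Ī + A·d² with d = y − 5.8572:
  bottom flange: d = -5.5322 in → contributes +159.33 in⁴
  web: d = -0.007231 in → contributes +28.122 in⁴
  top flange: d = 5.5178 in → contributes +158.5 in⁴
  hole: d = -5.5322 in → contributes −0.54087 in⁴
Total I = 345.41 in⁴.

I_xx ≈ 345 in⁴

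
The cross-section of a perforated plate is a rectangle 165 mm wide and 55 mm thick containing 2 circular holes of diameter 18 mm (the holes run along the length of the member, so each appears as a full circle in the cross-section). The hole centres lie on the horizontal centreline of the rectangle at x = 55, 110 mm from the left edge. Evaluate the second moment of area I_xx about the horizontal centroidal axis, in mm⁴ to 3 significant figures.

I_xx ≈ 2.28 × 10⁶ mm⁴

Split into non-overlapping primitives; take the origin at the lower-left of the bounding box.
Plate: 165 × 55, A = 9 075 mm², y = 27.5 mm, Ī = 2 287 656 mm⁴.
Hole 1 (subtracted): ⌀18, A = 254.47 mm², y = 27.5 mm, Ī = 5 153 mm⁴.
Hole 2 (subtracted): ⌀18, A = 254.47 mm², y = 27.5 mm, Ī = 5 153 mm⁴.
By symmetry the centroid is at mid-height, ȳ = 27.5 mm.
All pieces are centred on the horizontal centroidal axis, so I = ΣĪ (holes subtracted) = 2 277 350 mm⁴.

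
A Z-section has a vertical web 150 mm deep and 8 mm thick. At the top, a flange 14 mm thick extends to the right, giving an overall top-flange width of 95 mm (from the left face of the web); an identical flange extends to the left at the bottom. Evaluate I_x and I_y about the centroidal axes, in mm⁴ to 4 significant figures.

Break the section into simple shapes (no overlaps), measuring from the bottom-left corner of the bounding box.
Web: 8 × 150, A = 1 200 mm², y = 75 mm, Ī = 2 250 000 mm⁴.
Top flange (beyond web): 87 × 14, A = 1 218 mm², y = 143 mm, Ī = 19 894 mm⁴.
Bottom flange (beyond web): 87 × 14, A = 1 218 mm², y = 7 mm, Ī = 19 894 mm⁴.
Centroid: ȳ = ΣA·y / ΣA = 75 mm.
Transfer each piece to the centroidal x-axis using Ī + A·d² with d = y − 75:
  web: d = 0 mm → contributes +2 250 000 mm⁴
  top flange (beyond web): d = 68 mm → contributes +5 651 926 mm⁴
  bottom flange (beyond web): d = -68 mm → contributes +5 651 926 mm⁴
Total I = 13 553 852 mm⁴.
For the y-axis: x̄ = 91 mm.
Repeating about the centroidal y-axis gives I_y = 7 039 132 mm⁴.

I_x ≈ 1.355 × 10⁷ mm⁴, I_y ≈ 7.039 × 10⁶ mm⁴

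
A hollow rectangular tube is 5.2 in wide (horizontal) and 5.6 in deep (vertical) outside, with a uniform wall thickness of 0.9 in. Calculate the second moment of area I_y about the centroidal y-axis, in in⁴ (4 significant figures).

Treat the section as a set of non-overlapping primitives; coordinates are from the bounding-box lower-left.
Outer rectangle: 5.2 × 5.6, A = 29.12 in², x = 2.6 in, Ī = 65.6171 in⁴.
Inner void (subtracted): 3.4 × 3.8, A = 12.92 in², x = 2.6 in, Ī = 12.4463 in⁴.
By symmetry the centroid is at mid-width, x̄ = 2.6 in.
All pieces are centred on the centroidal y-axis, so I = ΣĪ (holes subtracted) = 53.1708 in⁴.

I_y ≈ 53.17 in⁴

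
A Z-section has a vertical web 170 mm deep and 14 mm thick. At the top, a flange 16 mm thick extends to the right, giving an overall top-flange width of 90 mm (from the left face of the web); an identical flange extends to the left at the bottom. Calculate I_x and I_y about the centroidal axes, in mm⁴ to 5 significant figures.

Break the section into simple shapes (no overlaps), measuring from the bottom-left corner of the bounding box.
Web: 14 × 170, A = 2 380 mm², y = 85 mm, Ī = 5 731 833 mm⁴.
Top flange (beyond web): 76 × 16, A = 1 216 mm², y = 162 mm, Ī = 25941.33 mm⁴.
Bottom flange (beyond web): 76 × 16, A = 1 216 mm², y = 8 mm, Ī = 25941.33 mm⁴.
Centroid: ȳ = ΣA·y / ΣA = 85 mm.
Transfer each piece to the centroidal x-axis using Ī + A·d² with d = y − 85:
  web: d = 0 mm → contributes +5 731 833 mm⁴
  top flange (beyond web): d = 77 mm → contributes +7 235 605 mm⁴
  bottom flange (beyond web): d = -77 mm → contributes +7 235 605 mm⁴
Total I = 20 203 044 mm⁴.
For the y-axis: x̄ = 83 mm.
Repeating about the centroidal y-axis gives I_y = 6 134 276 mm⁴.

I_x ≈ 2.0203 × 10⁷ mm⁴, I_y ≈ 6.1343 × 10⁶ mm⁴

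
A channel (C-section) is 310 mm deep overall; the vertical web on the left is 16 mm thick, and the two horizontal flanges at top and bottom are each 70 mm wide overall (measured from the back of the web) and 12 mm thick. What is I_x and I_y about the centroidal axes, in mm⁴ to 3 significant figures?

Break the section into simple shapes (no overlaps), measuring from the bottom-left corner of the bounding box.
Web: 16 × 310, A = 4 960 mm², y = 155 mm, Ī = 39 721 333 mm⁴.
Top flange (beyond web): 54 × 12, A = 648 mm², y = 304 mm, Ī = 7 776 mm⁴.
Bottom flange (beyond web): 54 × 12, A = 648 mm², y = 6 mm, Ī = 7 776 mm⁴.
By symmetry the centroid is at mid-height, ȳ = 155 mm.
Transfer each piece to the centroidal x-axis using Ī + A·d² with d = y − 155:
  web: d = 0 mm → contributes +39 721 333 mm⁴
  top flange (beyond web): d = 149 mm → contributes +14 394 024 mm⁴
  bottom flange (beyond web): d = -149 mm → contributes +14 394 024 mm⁴
Total I = 68 509 381 mm⁴.
For the y-axis: x̄ = 15.251 mm.
Repeating about the centroidal y-axis gives I_y = 1 679 452 mm⁴.

I_x ≈ 6.85 × 10⁷ mm⁴, I_y ≈ 1.68 × 10⁶ mm⁴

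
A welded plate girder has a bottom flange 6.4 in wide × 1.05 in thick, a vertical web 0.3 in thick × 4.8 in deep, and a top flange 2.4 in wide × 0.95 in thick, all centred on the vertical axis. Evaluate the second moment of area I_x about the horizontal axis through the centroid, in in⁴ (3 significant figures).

Break the section into simple shapes (no overlaps), measuring from the bottom-left corner of the bounding box.
Bottom plate: 6.4 × 1.05, A = 6.72 in², y = 0.525 in, Ī = 0.6174 in⁴.
Web plate: 0.3 × 4.8, A = 1.44 in², y = 3.45 in, Ī = 2.7648 in⁴.
Top plate: 2.4 × 0.95, A = 2.28 in², y = 6.325 in, Ī = 0.17148 in⁴.
Centroid: ȳ = ΣA·y / ΣA = 2.1951 in.
Transfer each piece to the horizontal axis through the centroid using Ī + A·d² with d = y − 2.1951:
  bottom plate: d = -1.6701 in → contributes +19.361 in⁴
  web plate: d = 1.2549 in → contributes +5.0324 in⁴
  top plate: d = 4.1299 in → contributes +39.059 in⁴
Total I = 63.453 in⁴.

I_x ≈ 63.5 in⁴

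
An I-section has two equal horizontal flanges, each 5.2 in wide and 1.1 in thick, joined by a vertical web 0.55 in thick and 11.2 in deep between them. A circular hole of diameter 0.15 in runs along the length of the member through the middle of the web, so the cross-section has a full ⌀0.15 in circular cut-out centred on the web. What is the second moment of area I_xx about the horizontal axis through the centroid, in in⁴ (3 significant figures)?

Split into non-overlapping primitives; take the origin at the lower-left of the bounding box.
Bottom flange: 5.2 × 1.1, A = 5.72 in², y = 0.55 in, Ī = 0.57677 in⁴.
Web: 0.55 × 11.2, A = 6.16 in², y = 6.7 in, Ī = 64.393 in⁴.
Top flange: 5.2 × 1.1, A = 5.72 in², y = 12.85 in, Ī = 0.57677 in⁴.
Hole (subtracted): ⌀0.15, A = 0.017671 in², y = 6.7 in, Ī = 0.00002485 in⁴.
By symmetry the centroid is at mid-height, ȳ = 6.7 in.
Transfer each piece to the horizontal axis through the centroid using Ī + A·d² with d = y − 6.7:
  bottom flange: d = -6.15 in → contributes +216.92 in⁴
  web: d = 0 in → contributes +64.393 in⁴
  top flange: d = 6.15 in → contributes +216.92 in⁴
  hole: d = 0 in → contributes −0.00002485 in⁴
Total I = 498.24 in⁴.

I_xx ≈ 498 in⁴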